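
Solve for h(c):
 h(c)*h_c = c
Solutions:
 h(c) = -sqrt(C1 + c^2)
 h(c) = sqrt(C1 + c^2)


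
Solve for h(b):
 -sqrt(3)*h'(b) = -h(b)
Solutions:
 h(b) = C1*exp(sqrt(3)*b/3)


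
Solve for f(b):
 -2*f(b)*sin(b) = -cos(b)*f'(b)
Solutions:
 f(b) = C1/cos(b)^2


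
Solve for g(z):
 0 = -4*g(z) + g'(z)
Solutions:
 g(z) = C1*exp(4*z)


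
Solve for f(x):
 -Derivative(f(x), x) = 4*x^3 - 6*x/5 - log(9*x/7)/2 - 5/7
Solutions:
 f(x) = C1 - x^4 + 3*x^2/5 + x*log(x)/2 - x*log(7)/2 + 3*x/14 + x*log(3)


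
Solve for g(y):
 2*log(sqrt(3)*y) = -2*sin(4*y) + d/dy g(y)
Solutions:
 g(y) = C1 + 2*y*log(y) - 2*y + y*log(3) - cos(4*y)/2


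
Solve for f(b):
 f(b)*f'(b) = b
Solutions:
 f(b) = -sqrt(C1 + b^2)
 f(b) = sqrt(C1 + b^2)


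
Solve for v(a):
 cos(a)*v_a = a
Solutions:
 v(a) = C1 + Integral(a/cos(a), a)


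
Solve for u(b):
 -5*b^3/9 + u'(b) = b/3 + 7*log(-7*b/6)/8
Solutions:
 u(b) = C1 + 5*b^4/36 + b^2/6 + 7*b*log(-b)/8 + 7*b*(-log(6) - 1 + log(7))/8


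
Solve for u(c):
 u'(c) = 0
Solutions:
 u(c) = C1


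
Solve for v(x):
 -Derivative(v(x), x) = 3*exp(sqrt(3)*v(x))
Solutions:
 v(x) = sqrt(3)*(2*log(1/(C1 + 3*x)) - log(3))/6


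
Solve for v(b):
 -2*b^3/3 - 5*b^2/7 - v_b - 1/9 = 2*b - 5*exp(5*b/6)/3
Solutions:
 v(b) = C1 - b^4/6 - 5*b^3/21 - b^2 - b/9 + 2*exp(5*b/6)


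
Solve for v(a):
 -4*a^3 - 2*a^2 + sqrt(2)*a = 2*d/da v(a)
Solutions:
 v(a) = C1 - a^4/2 - a^3/3 + sqrt(2)*a^2/4


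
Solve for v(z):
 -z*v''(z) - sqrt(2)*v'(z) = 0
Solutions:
 v(z) = C1 + C2*z^(1 - sqrt(2))


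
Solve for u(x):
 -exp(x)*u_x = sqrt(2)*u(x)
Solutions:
 u(x) = C1*exp(sqrt(2)*exp(-x))


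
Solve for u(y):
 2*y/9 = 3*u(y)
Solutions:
 u(y) = 2*y/27


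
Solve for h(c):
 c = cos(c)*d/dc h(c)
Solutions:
 h(c) = C1 + Integral(c/cos(c), c)


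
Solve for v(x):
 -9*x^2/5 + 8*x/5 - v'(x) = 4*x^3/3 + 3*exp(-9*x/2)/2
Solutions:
 v(x) = C1 - x^4/3 - 3*x^3/5 + 4*x^2/5 + exp(-9*x/2)/3


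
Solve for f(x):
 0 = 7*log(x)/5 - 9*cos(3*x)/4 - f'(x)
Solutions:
 f(x) = C1 + 7*x*log(x)/5 - 7*x/5 - 3*sin(3*x)/4


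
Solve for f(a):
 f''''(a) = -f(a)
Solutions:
 f(a) = (C1*sin(sqrt(2)*a/2) + C2*cos(sqrt(2)*a/2))*exp(-sqrt(2)*a/2) + (C3*sin(sqrt(2)*a/2) + C4*cos(sqrt(2)*a/2))*exp(sqrt(2)*a/2)


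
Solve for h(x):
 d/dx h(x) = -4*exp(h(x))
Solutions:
 h(x) = log(1/(C1 + 4*x))


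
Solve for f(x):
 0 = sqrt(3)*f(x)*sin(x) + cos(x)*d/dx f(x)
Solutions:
 f(x) = C1*cos(x)^(sqrt(3))


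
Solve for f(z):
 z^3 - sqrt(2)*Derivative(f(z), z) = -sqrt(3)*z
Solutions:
 f(z) = C1 + sqrt(2)*z^4/8 + sqrt(6)*z^2/4


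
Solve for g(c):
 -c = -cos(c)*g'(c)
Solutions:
 g(c) = C1 + Integral(c/cos(c), c)


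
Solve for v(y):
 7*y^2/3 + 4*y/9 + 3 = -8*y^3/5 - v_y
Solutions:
 v(y) = C1 - 2*y^4/5 - 7*y^3/9 - 2*y^2/9 - 3*y


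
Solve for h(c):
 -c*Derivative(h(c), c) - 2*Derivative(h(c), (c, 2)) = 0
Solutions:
 h(c) = C1 + C2*erf(c/2)


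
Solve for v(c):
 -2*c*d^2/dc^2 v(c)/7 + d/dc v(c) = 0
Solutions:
 v(c) = C1 + C2*c^(9/2)


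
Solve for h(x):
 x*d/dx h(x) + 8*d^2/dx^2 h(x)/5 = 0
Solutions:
 h(x) = C1 + C2*erf(sqrt(5)*x/4)


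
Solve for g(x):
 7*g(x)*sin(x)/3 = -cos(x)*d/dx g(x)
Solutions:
 g(x) = C1*cos(x)^(7/3)


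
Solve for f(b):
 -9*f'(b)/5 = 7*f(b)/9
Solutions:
 f(b) = C1*exp(-35*b/81)


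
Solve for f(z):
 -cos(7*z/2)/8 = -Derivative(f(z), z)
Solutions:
 f(z) = C1 + sin(7*z/2)/28


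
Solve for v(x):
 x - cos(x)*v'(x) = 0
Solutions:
 v(x) = C1 + Integral(x/cos(x), x)


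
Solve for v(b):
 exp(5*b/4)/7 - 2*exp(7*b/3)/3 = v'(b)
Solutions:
 v(b) = C1 + 4*exp(5*b/4)/35 - 2*exp(7*b/3)/7


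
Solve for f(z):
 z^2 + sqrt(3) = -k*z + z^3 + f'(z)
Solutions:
 f(z) = C1 + k*z^2/2 - z^4/4 + z^3/3 + sqrt(3)*z


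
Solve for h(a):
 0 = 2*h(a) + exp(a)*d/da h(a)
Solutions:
 h(a) = C1*exp(2*exp(-a))


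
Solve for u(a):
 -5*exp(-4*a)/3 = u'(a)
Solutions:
 u(a) = C1 + 5*exp(-4*a)/12


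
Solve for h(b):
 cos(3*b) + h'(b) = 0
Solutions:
 h(b) = C1 - sin(3*b)/3


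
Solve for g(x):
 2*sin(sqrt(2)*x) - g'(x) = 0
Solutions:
 g(x) = C1 - sqrt(2)*cos(sqrt(2)*x)


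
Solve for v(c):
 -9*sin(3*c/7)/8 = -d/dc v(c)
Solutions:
 v(c) = C1 - 21*cos(3*c/7)/8


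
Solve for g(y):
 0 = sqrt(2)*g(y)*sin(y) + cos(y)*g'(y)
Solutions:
 g(y) = C1*cos(y)^(sqrt(2))


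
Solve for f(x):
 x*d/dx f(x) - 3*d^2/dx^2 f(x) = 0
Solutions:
 f(x) = C1 + C2*erfi(sqrt(6)*x/6)


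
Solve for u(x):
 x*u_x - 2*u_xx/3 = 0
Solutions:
 u(x) = C1 + C2*erfi(sqrt(3)*x/2)


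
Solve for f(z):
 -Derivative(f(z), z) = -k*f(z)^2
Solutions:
 f(z) = -1/(C1 + k*z)


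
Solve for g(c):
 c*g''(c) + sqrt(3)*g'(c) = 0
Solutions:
 g(c) = C1 + C2*c^(1 - sqrt(3))


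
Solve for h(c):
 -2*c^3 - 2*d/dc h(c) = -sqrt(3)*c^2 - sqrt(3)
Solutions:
 h(c) = C1 - c^4/4 + sqrt(3)*c^3/6 + sqrt(3)*c/2


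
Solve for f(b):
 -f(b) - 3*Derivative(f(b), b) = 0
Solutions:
 f(b) = C1*exp(-b/3)


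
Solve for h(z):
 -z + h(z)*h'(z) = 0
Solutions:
 h(z) = -sqrt(C1 + z^2)
 h(z) = sqrt(C1 + z^2)


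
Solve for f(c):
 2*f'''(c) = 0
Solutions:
 f(c) = C1 + C2*c + C3*c^2


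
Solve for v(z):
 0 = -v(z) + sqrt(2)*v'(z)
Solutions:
 v(z) = C1*exp(sqrt(2)*z/2)


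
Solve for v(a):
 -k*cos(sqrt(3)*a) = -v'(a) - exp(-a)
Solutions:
 v(a) = C1 + sqrt(3)*k*sin(sqrt(3)*a)/3 + exp(-a)


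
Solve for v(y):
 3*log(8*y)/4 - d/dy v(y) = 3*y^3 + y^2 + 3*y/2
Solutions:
 v(y) = C1 - 3*y^4/4 - y^3/3 - 3*y^2/4 + 3*y*log(y)/4 - 3*y/4 + 9*y*log(2)/4


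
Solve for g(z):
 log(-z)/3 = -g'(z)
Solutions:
 g(z) = C1 - z*log(-z)/3 + z/3


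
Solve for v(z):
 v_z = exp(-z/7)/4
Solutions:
 v(z) = C1 - 7*exp(-z/7)/4


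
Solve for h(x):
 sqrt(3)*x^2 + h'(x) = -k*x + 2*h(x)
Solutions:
 h(x) = C1*exp(2*x) + k*x/2 + k/4 + sqrt(3)*x^2/2 + sqrt(3)*x/2 + sqrt(3)/4


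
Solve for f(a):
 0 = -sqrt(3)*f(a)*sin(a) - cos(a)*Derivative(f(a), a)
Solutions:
 f(a) = C1*cos(a)^(sqrt(3))


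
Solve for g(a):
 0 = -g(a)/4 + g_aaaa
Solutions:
 g(a) = C1*exp(-sqrt(2)*a/2) + C2*exp(sqrt(2)*a/2) + C3*sin(sqrt(2)*a/2) + C4*cos(sqrt(2)*a/2)


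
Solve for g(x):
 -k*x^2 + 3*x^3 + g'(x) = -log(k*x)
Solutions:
 g(x) = C1 + k*x^3/3 - 3*x^4/4 - x*log(k*x) + x


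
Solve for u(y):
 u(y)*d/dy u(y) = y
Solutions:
 u(y) = -sqrt(C1 + y^2)
 u(y) = sqrt(C1 + y^2)


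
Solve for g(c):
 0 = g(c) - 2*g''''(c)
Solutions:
 g(c) = C1*exp(-2^(3/4)*c/2) + C2*exp(2^(3/4)*c/2) + C3*sin(2^(3/4)*c/2) + C4*cos(2^(3/4)*c/2)


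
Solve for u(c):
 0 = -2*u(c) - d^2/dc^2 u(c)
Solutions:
 u(c) = C1*sin(sqrt(2)*c) + C2*cos(sqrt(2)*c)


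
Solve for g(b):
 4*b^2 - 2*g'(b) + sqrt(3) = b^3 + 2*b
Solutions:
 g(b) = C1 - b^4/8 + 2*b^3/3 - b^2/2 + sqrt(3)*b/2


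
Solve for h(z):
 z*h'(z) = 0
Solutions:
 h(z) = C1


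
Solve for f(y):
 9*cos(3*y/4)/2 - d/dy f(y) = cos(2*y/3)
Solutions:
 f(y) = C1 - 3*sin(2*y/3)/2 + 6*sin(3*y/4)


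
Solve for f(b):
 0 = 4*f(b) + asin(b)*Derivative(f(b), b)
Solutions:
 f(b) = C1*exp(-4*Integral(1/asin(b), b))


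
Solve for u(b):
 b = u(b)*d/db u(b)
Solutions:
 u(b) = -sqrt(C1 + b^2)
 u(b) = sqrt(C1 + b^2)


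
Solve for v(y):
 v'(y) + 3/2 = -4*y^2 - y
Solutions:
 v(y) = C1 - 4*y^3/3 - y^2/2 - 3*y/2


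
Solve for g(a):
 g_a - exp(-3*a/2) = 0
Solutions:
 g(a) = C1 - 2*exp(-3*a/2)/3


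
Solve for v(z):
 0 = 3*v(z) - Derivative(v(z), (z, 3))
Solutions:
 v(z) = C3*exp(3^(1/3)*z) + (C1*sin(3^(5/6)*z/2) + C2*cos(3^(5/6)*z/2))*exp(-3^(1/3)*z/2)


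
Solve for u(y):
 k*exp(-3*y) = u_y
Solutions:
 u(y) = C1 - k*exp(-3*y)/3


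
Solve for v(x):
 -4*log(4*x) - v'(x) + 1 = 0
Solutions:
 v(x) = C1 - 4*x*log(x) - x*log(256) + 5*x


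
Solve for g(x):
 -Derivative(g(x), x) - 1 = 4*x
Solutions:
 g(x) = C1 - 2*x^2 - x


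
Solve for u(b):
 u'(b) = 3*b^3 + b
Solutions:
 u(b) = C1 + 3*b^4/4 + b^2/2


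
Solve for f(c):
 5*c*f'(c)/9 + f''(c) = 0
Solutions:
 f(c) = C1 + C2*erf(sqrt(10)*c/6)


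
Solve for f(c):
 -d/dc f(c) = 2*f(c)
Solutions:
 f(c) = C1*exp(-2*c)


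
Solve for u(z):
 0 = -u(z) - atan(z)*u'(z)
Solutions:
 u(z) = C1*exp(-Integral(1/atan(z), z))


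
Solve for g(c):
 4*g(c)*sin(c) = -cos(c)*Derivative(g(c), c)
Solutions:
 g(c) = C1*cos(c)^4


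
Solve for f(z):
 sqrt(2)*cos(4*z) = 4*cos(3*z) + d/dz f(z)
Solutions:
 f(z) = C1 - 4*sin(3*z)/3 + sqrt(2)*sin(4*z)/4


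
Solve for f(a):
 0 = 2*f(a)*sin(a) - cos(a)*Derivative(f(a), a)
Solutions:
 f(a) = C1/cos(a)^2


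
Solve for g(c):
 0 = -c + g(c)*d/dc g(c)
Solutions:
 g(c) = -sqrt(C1 + c^2)
 g(c) = sqrt(C1 + c^2)


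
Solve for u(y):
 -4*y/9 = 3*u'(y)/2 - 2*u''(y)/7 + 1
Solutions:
 u(y) = C1 + C2*exp(21*y/4) - 4*y^2/27 - 410*y/567


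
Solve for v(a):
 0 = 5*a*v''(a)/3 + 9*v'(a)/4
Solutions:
 v(a) = C1 + C2/a^(7/20)


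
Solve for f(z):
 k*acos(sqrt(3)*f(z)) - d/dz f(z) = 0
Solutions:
 Integral(1/acos(sqrt(3)*_y), (_y, f(z))) = C1 + k*z


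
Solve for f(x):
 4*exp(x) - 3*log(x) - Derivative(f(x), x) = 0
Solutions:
 f(x) = C1 - 3*x*log(x) + 3*x + 4*exp(x)


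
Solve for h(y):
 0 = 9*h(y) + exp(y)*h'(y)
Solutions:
 h(y) = C1*exp(9*exp(-y))


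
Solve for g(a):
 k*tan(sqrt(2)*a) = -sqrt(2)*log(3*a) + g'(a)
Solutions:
 g(a) = C1 + sqrt(2)*a*(log(a) - 1) + sqrt(2)*a*log(3) - sqrt(2)*k*log(cos(sqrt(2)*a))/2


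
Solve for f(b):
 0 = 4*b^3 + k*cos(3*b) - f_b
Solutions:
 f(b) = C1 + b^4 + k*sin(3*b)/3


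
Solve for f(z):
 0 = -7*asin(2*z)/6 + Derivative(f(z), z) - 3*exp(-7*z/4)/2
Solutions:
 f(z) = C1 + 7*z*asin(2*z)/6 + 7*sqrt(1 - 4*z^2)/12 - 6*exp(-7*z/4)/7


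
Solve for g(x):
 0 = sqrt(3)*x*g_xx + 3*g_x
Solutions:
 g(x) = C1 + C2*x^(1 - sqrt(3))


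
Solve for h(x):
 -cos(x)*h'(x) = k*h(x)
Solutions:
 h(x) = C1*exp(k*(log(sin(x) - 1) - log(sin(x) + 1))/2)


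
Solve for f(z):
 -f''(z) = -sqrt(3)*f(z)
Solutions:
 f(z) = C1*exp(-3^(1/4)*z) + C2*exp(3^(1/4)*z)


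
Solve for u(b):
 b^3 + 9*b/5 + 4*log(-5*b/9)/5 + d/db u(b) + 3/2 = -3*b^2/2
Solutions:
 u(b) = C1 - b^4/4 - b^3/2 - 9*b^2/10 - 4*b*log(-b)/5 + b*(-8*log(5) - 7 + 16*log(3))/10


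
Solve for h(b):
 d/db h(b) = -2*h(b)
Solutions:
 h(b) = C1*exp(-2*b)


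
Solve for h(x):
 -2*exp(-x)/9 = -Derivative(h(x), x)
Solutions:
 h(x) = C1 - 2*exp(-x)/9


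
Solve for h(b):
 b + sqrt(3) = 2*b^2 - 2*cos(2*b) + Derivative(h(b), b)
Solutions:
 h(b) = C1 - 2*b^3/3 + b^2/2 + sqrt(3)*b + sin(2*b)


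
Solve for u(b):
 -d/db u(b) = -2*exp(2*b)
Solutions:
 u(b) = C1 + exp(2*b)


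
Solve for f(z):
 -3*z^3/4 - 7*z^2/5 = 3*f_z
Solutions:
 f(z) = C1 - z^4/16 - 7*z^3/45


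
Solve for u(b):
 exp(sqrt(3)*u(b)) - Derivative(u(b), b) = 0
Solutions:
 u(b) = sqrt(3)*(2*log(-1/(C1 + b)) - log(3))/6


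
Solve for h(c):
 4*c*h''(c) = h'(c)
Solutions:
 h(c) = C1 + C2*c^(5/4)


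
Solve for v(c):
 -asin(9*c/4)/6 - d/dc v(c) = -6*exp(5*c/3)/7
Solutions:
 v(c) = C1 - c*asin(9*c/4)/6 - sqrt(16 - 81*c^2)/54 + 18*exp(5*c/3)/35


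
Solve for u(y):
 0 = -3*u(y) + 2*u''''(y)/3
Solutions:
 u(y) = C1*exp(-2^(3/4)*sqrt(3)*y/2) + C2*exp(2^(3/4)*sqrt(3)*y/2) + C3*sin(2^(3/4)*sqrt(3)*y/2) + C4*cos(2^(3/4)*sqrt(3)*y/2)


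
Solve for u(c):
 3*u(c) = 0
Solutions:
 u(c) = 0


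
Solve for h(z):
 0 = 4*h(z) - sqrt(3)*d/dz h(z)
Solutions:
 h(z) = C1*exp(4*sqrt(3)*z/3)


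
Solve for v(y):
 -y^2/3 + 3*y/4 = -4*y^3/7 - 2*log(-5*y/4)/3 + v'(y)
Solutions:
 v(y) = C1 + y^4/7 - y^3/9 + 3*y^2/8 + 2*y*log(-y)/3 + 2*y*(-2*log(2) - 1 + log(5))/3


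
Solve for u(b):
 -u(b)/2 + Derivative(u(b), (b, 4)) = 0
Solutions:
 u(b) = C1*exp(-2^(3/4)*b/2) + C2*exp(2^(3/4)*b/2) + C3*sin(2^(3/4)*b/2) + C4*cos(2^(3/4)*b/2)


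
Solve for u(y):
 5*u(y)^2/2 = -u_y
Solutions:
 u(y) = 2/(C1 + 5*y)


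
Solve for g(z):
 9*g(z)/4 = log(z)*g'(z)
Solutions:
 g(z) = C1*exp(9*li(z)/4)


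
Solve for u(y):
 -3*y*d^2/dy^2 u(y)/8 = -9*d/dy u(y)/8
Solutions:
 u(y) = C1 + C2*y^4


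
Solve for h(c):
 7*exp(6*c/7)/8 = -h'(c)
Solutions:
 h(c) = C1 - 49*exp(6*c/7)/48


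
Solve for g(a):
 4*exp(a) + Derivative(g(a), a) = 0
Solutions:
 g(a) = C1 - 4*exp(a)


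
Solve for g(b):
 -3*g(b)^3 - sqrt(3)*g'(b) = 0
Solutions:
 g(b) = -sqrt(2)*sqrt(-1/(C1 - sqrt(3)*b))/2
 g(b) = sqrt(2)*sqrt(-1/(C1 - sqrt(3)*b))/2


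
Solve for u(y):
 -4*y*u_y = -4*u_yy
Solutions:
 u(y) = C1 + C2*erfi(sqrt(2)*y/2)


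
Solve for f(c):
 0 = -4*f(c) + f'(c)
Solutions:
 f(c) = C1*exp(4*c)


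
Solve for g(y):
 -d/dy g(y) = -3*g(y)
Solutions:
 g(y) = C1*exp(3*y)


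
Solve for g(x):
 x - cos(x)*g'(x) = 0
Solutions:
 g(x) = C1 + Integral(x/cos(x), x)


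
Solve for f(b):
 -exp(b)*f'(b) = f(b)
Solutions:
 f(b) = C1*exp(exp(-b))


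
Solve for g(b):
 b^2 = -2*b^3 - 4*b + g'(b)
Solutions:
 g(b) = C1 + b^4/2 + b^3/3 + 2*b^2


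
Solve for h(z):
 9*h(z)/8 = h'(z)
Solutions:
 h(z) = C1*exp(9*z/8)


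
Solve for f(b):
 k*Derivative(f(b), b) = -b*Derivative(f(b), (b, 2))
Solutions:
 f(b) = C1 + b^(1 - re(k))*(C2*sin(log(b)*Abs(im(k))) + C3*cos(log(b)*im(k)))


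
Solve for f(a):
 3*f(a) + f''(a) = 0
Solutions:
 f(a) = C1*sin(sqrt(3)*a) + C2*cos(sqrt(3)*a)


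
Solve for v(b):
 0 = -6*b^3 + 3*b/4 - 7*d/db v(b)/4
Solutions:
 v(b) = C1 - 6*b^4/7 + 3*b^2/14


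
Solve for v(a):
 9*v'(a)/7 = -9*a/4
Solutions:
 v(a) = C1 - 7*a^2/8


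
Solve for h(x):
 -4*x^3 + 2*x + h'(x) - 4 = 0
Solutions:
 h(x) = C1 + x^4 - x^2 + 4*x


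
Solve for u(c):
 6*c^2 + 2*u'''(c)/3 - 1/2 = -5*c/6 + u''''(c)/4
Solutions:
 u(c) = C1 + C2*c + C3*c^2 + C4*exp(8*c/3) - 3*c^5/20 - c^4/3 - 3*c^3/8


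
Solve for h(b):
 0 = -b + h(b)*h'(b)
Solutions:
 h(b) = -sqrt(C1 + b^2)
 h(b) = sqrt(C1 + b^2)


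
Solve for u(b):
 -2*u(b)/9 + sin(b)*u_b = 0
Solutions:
 u(b) = C1*(cos(b) - 1)^(1/9)/(cos(b) + 1)^(1/9)


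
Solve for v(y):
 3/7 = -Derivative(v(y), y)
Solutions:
 v(y) = C1 - 3*y/7


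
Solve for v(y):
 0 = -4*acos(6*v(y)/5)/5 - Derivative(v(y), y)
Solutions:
 Integral(1/acos(6*_y/5), (_y, v(y))) = C1 - 4*y/5


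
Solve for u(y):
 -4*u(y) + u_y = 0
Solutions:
 u(y) = C1*exp(4*y)


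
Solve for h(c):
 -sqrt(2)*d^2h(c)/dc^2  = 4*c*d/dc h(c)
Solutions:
 h(c) = C1 + C2*erf(2^(1/4)*c)


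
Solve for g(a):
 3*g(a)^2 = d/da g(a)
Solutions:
 g(a) = -1/(C1 + 3*a)


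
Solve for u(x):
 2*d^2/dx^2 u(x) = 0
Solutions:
 u(x) = C1 + C2*x


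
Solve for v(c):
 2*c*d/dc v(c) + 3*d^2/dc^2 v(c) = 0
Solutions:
 v(c) = C1 + C2*erf(sqrt(3)*c/3)


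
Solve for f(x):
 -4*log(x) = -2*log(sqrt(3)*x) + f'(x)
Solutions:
 f(x) = C1 - 2*x*log(x) + x*log(3) + 2*x


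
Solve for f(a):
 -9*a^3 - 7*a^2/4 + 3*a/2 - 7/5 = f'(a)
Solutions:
 f(a) = C1 - 9*a^4/4 - 7*a^3/12 + 3*a^2/4 - 7*a/5


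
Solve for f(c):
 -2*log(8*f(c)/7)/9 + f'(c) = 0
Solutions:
 -9*Integral(1/(log(_y) - log(7) + 3*log(2)), (_y, f(c)))/2 = C1 - c


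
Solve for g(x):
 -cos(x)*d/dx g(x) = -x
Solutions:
 g(x) = C1 + Integral(x/cos(x), x)


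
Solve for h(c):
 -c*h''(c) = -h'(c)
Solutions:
 h(c) = C1 + C2*c^2


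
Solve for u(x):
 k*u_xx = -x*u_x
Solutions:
 u(x) = C1 + C2*sqrt(k)*erf(sqrt(2)*x*sqrt(1/k)/2)


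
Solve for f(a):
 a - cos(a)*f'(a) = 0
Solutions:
 f(a) = C1 + Integral(a/cos(a), a)


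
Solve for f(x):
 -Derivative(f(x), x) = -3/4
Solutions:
 f(x) = C1 + 3*x/4


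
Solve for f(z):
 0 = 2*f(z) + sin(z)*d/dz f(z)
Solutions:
 f(z) = C1*(cos(z) + 1)/(cos(z) - 1)


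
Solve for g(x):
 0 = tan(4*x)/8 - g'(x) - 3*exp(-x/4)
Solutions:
 g(x) = C1 + log(tan(4*x)^2 + 1)/64 + 12*exp(-x/4)


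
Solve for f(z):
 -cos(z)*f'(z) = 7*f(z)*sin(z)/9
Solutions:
 f(z) = C1*cos(z)^(7/9)


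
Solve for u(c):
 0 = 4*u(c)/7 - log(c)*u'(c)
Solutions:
 u(c) = C1*exp(4*li(c)/7)


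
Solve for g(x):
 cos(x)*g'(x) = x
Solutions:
 g(x) = C1 + Integral(x/cos(x), x)


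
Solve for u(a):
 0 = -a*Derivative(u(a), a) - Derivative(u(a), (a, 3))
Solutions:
 u(a) = C1 + Integral(C2*airyai(-a) + C3*airybi(-a), a)


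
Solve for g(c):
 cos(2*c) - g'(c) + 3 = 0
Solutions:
 g(c) = C1 + 3*c + sin(2*c)/2


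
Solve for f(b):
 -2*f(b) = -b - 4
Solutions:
 f(b) = b/2 + 2


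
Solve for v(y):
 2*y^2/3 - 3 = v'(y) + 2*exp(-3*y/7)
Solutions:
 v(y) = C1 + 2*y^3/9 - 3*y + 14*exp(-3*y/7)/3


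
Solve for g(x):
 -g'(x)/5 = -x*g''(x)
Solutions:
 g(x) = C1 + C2*x^(6/5)


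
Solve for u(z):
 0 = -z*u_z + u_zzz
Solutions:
 u(z) = C1 + Integral(C2*airyai(z) + C3*airybi(z), z)


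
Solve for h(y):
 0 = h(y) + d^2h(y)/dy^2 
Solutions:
 h(y) = C1*sin(y) + C2*cos(y)


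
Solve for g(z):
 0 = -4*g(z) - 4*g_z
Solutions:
 g(z) = C1*exp(-z)


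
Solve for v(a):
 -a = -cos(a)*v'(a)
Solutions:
 v(a) = C1 + Integral(a/cos(a), a)


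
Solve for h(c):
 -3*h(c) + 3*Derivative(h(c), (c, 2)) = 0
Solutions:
 h(c) = C1*exp(-c) + C2*exp(c)


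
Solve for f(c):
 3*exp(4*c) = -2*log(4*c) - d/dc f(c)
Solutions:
 f(c) = C1 - 2*c*log(c) + 2*c*(1 - 2*log(2)) - 3*exp(4*c)/4


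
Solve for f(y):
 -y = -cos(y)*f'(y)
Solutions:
 f(y) = C1 + Integral(y/cos(y), y)


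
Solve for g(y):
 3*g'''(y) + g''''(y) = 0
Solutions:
 g(y) = C1 + C2*y + C3*y^2 + C4*exp(-3*y)


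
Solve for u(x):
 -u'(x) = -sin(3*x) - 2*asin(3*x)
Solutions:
 u(x) = C1 + 2*x*asin(3*x) + 2*sqrt(1 - 9*x^2)/3 - cos(3*x)/3


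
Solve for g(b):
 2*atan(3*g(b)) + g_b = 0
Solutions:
 Integral(1/atan(3*_y), (_y, g(b))) = C1 - 2*b


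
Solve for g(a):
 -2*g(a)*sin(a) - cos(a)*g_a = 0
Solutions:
 g(a) = C1*cos(a)^2


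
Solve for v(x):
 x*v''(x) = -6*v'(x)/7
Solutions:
 v(x) = C1 + C2*x^(1/7)


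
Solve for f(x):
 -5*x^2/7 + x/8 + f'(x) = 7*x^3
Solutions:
 f(x) = C1 + 7*x^4/4 + 5*x^3/21 - x^2/16


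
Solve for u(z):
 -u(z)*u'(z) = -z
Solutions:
 u(z) = -sqrt(C1 + z^2)
 u(z) = sqrt(C1 + z^2)


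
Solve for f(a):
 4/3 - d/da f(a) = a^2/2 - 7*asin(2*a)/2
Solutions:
 f(a) = C1 - a^3/6 + 7*a*asin(2*a)/2 + 4*a/3 + 7*sqrt(1 - 4*a^2)/4


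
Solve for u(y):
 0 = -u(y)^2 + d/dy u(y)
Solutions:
 u(y) = -1/(C1 + y)


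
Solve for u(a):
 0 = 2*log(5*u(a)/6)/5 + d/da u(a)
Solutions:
 5*Integral(1/(log(_y) - log(6) + log(5)), (_y, u(a)))/2 = C1 - a


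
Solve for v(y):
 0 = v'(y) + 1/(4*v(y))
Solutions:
 v(y) = -sqrt(C1 - 2*y)/2
 v(y) = sqrt(C1 - 2*y)/2


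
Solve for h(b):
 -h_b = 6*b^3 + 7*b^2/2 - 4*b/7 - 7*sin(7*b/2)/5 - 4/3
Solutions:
 h(b) = C1 - 3*b^4/2 - 7*b^3/6 + 2*b^2/7 + 4*b/3 - 2*cos(7*b/2)/5


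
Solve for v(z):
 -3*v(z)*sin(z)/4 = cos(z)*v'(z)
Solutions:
 v(z) = C1*cos(z)^(3/4)


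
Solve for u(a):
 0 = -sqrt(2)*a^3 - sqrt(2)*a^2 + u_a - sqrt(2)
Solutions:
 u(a) = C1 + sqrt(2)*a^4/4 + sqrt(2)*a^3/3 + sqrt(2)*a


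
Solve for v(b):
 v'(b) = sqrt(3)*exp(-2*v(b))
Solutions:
 v(b) = log(-sqrt(C1 + 2*sqrt(3)*b))
 v(b) = log(C1 + 2*sqrt(3)*b)/2


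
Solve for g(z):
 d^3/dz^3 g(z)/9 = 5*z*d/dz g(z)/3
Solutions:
 g(z) = C1 + Integral(C2*airyai(15^(1/3)*z) + C3*airybi(15^(1/3)*z), z)


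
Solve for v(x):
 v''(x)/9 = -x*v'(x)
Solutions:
 v(x) = C1 + C2*erf(3*sqrt(2)*x/2)


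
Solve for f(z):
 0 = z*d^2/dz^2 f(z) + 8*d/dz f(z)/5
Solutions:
 f(z) = C1 + C2/z^(3/5)


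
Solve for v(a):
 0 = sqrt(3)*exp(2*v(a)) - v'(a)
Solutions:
 v(a) = log(-sqrt(-1/(C1 + sqrt(3)*a))) - log(2)/2
 v(a) = log(-1/(C1 + sqrt(3)*a))/2 - log(2)/2


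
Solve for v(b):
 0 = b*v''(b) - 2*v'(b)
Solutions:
 v(b) = C1 + C2*b^3


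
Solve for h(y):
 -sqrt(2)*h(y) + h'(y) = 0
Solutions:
 h(y) = C1*exp(sqrt(2)*y)


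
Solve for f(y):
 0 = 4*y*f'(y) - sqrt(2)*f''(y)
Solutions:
 f(y) = C1 + C2*erfi(2^(1/4)*y)


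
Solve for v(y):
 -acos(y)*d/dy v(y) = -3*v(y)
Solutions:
 v(y) = C1*exp(3*Integral(1/acos(y), y))


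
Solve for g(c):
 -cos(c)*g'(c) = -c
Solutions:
 g(c) = C1 + Integral(c/cos(c), c)


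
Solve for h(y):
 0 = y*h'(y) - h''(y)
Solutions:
 h(y) = C1 + C2*erfi(sqrt(2)*y/2)


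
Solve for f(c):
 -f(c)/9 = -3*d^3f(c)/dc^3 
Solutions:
 f(c) = C3*exp(c/3) + (C1*sin(sqrt(3)*c/6) + C2*cos(sqrt(3)*c/6))*exp(-c/6)


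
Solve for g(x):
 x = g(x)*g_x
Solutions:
 g(x) = -sqrt(C1 + x^2)
 g(x) = sqrt(C1 + x^2)


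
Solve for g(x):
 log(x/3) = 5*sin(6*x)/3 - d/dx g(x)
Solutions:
 g(x) = C1 - x*log(x) + x + x*log(3) - 5*cos(6*x)/18


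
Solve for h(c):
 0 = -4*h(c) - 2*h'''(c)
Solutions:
 h(c) = C3*exp(-2^(1/3)*c) + (C1*sin(2^(1/3)*sqrt(3)*c/2) + C2*cos(2^(1/3)*sqrt(3)*c/2))*exp(2^(1/3)*c/2)


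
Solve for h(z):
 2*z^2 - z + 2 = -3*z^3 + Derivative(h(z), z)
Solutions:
 h(z) = C1 + 3*z^4/4 + 2*z^3/3 - z^2/2 + 2*z


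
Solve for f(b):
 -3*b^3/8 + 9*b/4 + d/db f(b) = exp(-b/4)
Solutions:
 f(b) = C1 + 3*b^4/32 - 9*b^2/8 - 4*exp(-b/4)


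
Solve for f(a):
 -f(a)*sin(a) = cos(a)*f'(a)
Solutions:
 f(a) = C1*cos(a)


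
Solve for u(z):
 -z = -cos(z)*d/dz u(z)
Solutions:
 u(z) = C1 + Integral(z/cos(z), z)


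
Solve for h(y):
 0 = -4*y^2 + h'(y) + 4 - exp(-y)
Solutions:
 h(y) = C1 + 4*y^3/3 - 4*y - exp(-y)


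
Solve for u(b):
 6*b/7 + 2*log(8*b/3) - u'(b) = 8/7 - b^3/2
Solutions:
 u(b) = C1 + b^4/8 + 3*b^2/7 + 2*b*log(b) - 22*b/7 - 2*b*log(3) + 6*b*log(2)


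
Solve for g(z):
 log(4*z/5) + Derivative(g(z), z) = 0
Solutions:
 g(z) = C1 - z*log(z) + z*log(5/4) + z


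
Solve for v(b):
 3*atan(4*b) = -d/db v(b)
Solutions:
 v(b) = C1 - 3*b*atan(4*b) + 3*log(16*b^2 + 1)/8


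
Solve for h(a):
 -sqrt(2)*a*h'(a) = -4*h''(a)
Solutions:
 h(a) = C1 + C2*erfi(2^(3/4)*a/4)


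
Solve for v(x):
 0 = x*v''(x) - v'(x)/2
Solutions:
 v(x) = C1 + C2*x^(3/2)


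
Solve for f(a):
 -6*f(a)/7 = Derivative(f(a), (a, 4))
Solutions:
 f(a) = (C1*sin(14^(3/4)*3^(1/4)*a/14) + C2*cos(14^(3/4)*3^(1/4)*a/14))*exp(-14^(3/4)*3^(1/4)*a/14) + (C3*sin(14^(3/4)*3^(1/4)*a/14) + C4*cos(14^(3/4)*3^(1/4)*a/14))*exp(14^(3/4)*3^(1/4)*a/14)


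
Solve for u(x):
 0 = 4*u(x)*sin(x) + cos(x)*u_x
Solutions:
 u(x) = C1*cos(x)^4


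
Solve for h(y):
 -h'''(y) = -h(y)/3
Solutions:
 h(y) = C3*exp(3^(2/3)*y/3) + (C1*sin(3^(1/6)*y/2) + C2*cos(3^(1/6)*y/2))*exp(-3^(2/3)*y/6)


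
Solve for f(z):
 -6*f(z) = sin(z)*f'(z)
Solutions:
 f(z) = C1*(cos(z)^3 + 3*cos(z)^2 + 3*cos(z) + 1)/(cos(z)^3 - 3*cos(z)^2 + 3*cos(z) - 1)


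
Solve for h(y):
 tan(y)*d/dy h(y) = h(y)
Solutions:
 h(y) = C1*sin(y)


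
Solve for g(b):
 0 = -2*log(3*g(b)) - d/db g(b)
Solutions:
 Integral(1/(log(_y) + log(3)), (_y, g(b)))/2 = C1 - b


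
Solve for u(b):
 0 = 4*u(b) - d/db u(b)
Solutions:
 u(b) = C1*exp(4*b)


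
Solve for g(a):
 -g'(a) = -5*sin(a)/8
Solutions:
 g(a) = C1 - 5*cos(a)/8


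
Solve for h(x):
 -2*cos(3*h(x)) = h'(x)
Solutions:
 h(x) = -asin((C1 + exp(12*x))/(C1 - exp(12*x)))/3 + pi/3
 h(x) = asin((C1 + exp(12*x))/(C1 - exp(12*x)))/3


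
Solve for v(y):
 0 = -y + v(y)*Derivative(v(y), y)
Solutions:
 v(y) = -sqrt(C1 + y^2)
 v(y) = sqrt(C1 + y^2)


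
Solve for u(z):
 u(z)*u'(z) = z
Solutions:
 u(z) = -sqrt(C1 + z^2)
 u(z) = sqrt(C1 + z^2)


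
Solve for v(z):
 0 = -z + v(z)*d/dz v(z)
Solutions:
 v(z) = -sqrt(C1 + z^2)
 v(z) = sqrt(C1 + z^2)


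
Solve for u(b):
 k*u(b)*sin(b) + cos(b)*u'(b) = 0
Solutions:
 u(b) = C1*exp(k*log(cos(b)))


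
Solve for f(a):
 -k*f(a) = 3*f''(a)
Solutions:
 f(a) = C1*exp(-sqrt(3)*a*sqrt(-k)/3) + C2*exp(sqrt(3)*a*sqrt(-k)/3)


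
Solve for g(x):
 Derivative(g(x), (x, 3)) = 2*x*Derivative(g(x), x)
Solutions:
 g(x) = C1 + Integral(C2*airyai(2^(1/3)*x) + C3*airybi(2^(1/3)*x), x)


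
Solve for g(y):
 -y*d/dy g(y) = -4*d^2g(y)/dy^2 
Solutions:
 g(y) = C1 + C2*erfi(sqrt(2)*y/4)


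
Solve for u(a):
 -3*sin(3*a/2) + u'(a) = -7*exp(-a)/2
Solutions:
 u(a) = C1 - 2*cos(3*a/2) + 7*exp(-a)/2


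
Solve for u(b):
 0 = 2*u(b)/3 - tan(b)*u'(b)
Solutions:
 u(b) = C1*sin(b)^(2/3)


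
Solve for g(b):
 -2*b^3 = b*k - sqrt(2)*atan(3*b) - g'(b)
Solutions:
 g(b) = C1 + b^4/2 + b^2*k/2 - sqrt(2)*(b*atan(3*b) - log(9*b^2 + 1)/6)


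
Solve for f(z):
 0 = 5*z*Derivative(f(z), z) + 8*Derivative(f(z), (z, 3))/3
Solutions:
 f(z) = C1 + Integral(C2*airyai(-15^(1/3)*z/2) + C3*airybi(-15^(1/3)*z/2), z)


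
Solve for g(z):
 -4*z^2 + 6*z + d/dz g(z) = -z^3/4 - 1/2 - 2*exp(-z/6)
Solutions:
 g(z) = C1 - z^4/16 + 4*z^3/3 - 3*z^2 - z/2 + 12*exp(-z/6)


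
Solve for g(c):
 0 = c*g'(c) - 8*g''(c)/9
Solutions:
 g(c) = C1 + C2*erfi(3*c/4)


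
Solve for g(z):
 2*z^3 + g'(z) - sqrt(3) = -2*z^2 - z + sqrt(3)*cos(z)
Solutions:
 g(z) = C1 - z^4/2 - 2*z^3/3 - z^2/2 + sqrt(3)*z + sqrt(3)*sin(z)


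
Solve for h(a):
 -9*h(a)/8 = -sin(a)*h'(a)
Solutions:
 h(a) = C1*(cos(a) - 1)^(9/16)/(cos(a) + 1)^(9/16)


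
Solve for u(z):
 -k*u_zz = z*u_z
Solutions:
 u(z) = C1 + C2*sqrt(k)*erf(sqrt(2)*z*sqrt(1/k)/2)


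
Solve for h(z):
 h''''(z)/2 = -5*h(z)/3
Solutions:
 h(z) = (C1*sin(5^(1/4)*6^(3/4)*z/6) + C2*cos(5^(1/4)*6^(3/4)*z/6))*exp(-5^(1/4)*6^(3/4)*z/6) + (C3*sin(5^(1/4)*6^(3/4)*z/6) + C4*cos(5^(1/4)*6^(3/4)*z/6))*exp(5^(1/4)*6^(3/4)*z/6)


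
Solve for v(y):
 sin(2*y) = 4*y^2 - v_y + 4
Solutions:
 v(y) = C1 + 4*y^3/3 + 4*y + cos(2*y)/2


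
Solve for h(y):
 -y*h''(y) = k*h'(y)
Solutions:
 h(y) = C1 + y^(1 - re(k))*(C2*sin(log(y)*Abs(im(k))) + C3*cos(log(y)*im(k)))


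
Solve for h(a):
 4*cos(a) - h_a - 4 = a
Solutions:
 h(a) = C1 - a^2/2 - 4*a + 4*sin(a)


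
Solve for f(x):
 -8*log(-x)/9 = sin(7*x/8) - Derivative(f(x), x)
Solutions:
 f(x) = C1 + 8*x*log(-x)/9 - 8*x/9 - 8*cos(7*x/8)/7


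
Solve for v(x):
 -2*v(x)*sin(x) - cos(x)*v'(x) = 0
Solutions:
 v(x) = C1*cos(x)^2


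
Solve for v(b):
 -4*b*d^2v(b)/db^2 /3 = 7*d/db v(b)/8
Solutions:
 v(b) = C1 + C2*b^(11/32)


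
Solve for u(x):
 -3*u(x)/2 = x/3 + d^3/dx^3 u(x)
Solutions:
 u(x) = C3*exp(-2^(2/3)*3^(1/3)*x/2) - 2*x/9 + (C1*sin(2^(2/3)*3^(5/6)*x/4) + C2*cos(2^(2/3)*3^(5/6)*x/4))*exp(2^(2/3)*3^(1/3)*x/4)


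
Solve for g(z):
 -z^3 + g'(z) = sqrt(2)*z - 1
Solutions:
 g(z) = C1 + z^4/4 + sqrt(2)*z^2/2 - z


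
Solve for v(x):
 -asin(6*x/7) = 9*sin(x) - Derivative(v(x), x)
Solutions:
 v(x) = C1 + x*asin(6*x/7) + sqrt(49 - 36*x^2)/6 - 9*cos(x)


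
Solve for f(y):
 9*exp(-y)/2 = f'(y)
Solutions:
 f(y) = C1 - 9*exp(-y)/2


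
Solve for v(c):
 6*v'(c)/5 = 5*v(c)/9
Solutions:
 v(c) = C1*exp(25*c/54)


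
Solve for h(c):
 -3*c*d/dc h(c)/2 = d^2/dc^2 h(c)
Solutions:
 h(c) = C1 + C2*erf(sqrt(3)*c/2)


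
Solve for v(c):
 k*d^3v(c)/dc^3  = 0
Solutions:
 v(c) = C1 + C2*c + C3*c^2


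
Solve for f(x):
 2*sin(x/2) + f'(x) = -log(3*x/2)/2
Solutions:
 f(x) = C1 - x*log(x)/2 - x*log(3) + x/2 + x*log(6)/2 + 4*cos(x/2)


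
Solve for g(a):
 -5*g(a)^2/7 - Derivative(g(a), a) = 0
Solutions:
 g(a) = 7/(C1 + 5*a)


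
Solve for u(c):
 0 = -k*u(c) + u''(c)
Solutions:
 u(c) = C1*exp(-c*sqrt(k)) + C2*exp(c*sqrt(k))


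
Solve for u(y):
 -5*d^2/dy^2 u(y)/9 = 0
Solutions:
 u(y) = C1 + C2*y


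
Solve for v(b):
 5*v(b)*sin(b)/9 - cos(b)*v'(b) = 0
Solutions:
 v(b) = C1/cos(b)^(5/9)


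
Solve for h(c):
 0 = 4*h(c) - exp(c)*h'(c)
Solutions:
 h(c) = C1*exp(-4*exp(-c))


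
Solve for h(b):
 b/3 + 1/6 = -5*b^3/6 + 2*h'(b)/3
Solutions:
 h(b) = C1 + 5*b^4/16 + b^2/4 + b/4


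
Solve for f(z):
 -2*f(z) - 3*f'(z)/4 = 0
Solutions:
 f(z) = C1*exp(-8*z/3)


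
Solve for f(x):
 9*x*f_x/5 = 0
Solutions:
 f(x) = C1


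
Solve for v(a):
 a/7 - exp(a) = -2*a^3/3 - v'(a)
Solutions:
 v(a) = C1 - a^4/6 - a^2/14 + exp(a)


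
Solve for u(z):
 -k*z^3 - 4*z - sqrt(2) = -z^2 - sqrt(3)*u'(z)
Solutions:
 u(z) = C1 + sqrt(3)*k*z^4/12 - sqrt(3)*z^3/9 + 2*sqrt(3)*z^2/3 + sqrt(6)*z/3


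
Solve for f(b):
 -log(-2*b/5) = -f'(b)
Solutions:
 f(b) = C1 + b*log(-b) + b*(-log(5) - 1 + log(2))


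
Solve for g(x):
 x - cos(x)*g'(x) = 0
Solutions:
 g(x) = C1 + Integral(x/cos(x), x)


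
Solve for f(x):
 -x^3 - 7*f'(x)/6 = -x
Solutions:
 f(x) = C1 - 3*x^4/14 + 3*x^2/7


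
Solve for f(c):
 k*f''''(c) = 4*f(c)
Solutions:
 f(c) = C1*exp(-sqrt(2)*c*(1/k)^(1/4)) + C2*exp(sqrt(2)*c*(1/k)^(1/4)) + C3*exp(-sqrt(2)*I*c*(1/k)^(1/4)) + C4*exp(sqrt(2)*I*c*(1/k)^(1/4))


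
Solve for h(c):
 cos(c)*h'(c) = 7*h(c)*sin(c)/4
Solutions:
 h(c) = C1/cos(c)^(7/4)


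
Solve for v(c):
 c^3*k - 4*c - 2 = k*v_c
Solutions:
 v(c) = C1 + c^4/4 - 2*c^2/k - 2*c/k


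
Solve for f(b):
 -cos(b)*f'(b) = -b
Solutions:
 f(b) = C1 + Integral(b/cos(b), b)


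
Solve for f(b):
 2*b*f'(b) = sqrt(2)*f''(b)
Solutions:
 f(b) = C1 + C2*erfi(2^(3/4)*b/2)


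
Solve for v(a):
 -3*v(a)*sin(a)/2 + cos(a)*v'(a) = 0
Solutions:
 v(a) = C1/cos(a)^(3/2)


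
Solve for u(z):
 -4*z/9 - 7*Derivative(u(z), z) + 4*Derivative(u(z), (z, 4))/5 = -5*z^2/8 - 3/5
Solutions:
 u(z) = C1 + C4*exp(70^(1/3)*z/2) + 5*z^3/168 - 2*z^2/63 + 3*z/35 + (C2*sin(sqrt(3)*70^(1/3)*z/4) + C3*cos(sqrt(3)*70^(1/3)*z/4))*exp(-70^(1/3)*z/4)


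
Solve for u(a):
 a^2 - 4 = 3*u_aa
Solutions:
 u(a) = C1 + C2*a + a^4/36 - 2*a^2/3


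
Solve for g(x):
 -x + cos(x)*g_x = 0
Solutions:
 g(x) = C1 + Integral(x/cos(x), x)


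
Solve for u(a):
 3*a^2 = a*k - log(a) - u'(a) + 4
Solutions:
 u(a) = C1 - a^3 + a^2*k/2 - a*log(a) + 5*a


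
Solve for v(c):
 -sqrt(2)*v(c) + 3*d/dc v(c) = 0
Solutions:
 v(c) = C1*exp(sqrt(2)*c/3)


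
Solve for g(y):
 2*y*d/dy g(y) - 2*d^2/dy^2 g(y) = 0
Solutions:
 g(y) = C1 + C2*erfi(sqrt(2)*y/2)


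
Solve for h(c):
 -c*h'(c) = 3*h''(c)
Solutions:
 h(c) = C1 + C2*erf(sqrt(6)*c/6)


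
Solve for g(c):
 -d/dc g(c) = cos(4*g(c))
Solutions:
 g(c) = -asin((C1 + exp(8*c))/(C1 - exp(8*c)))/4 + pi/4
 g(c) = asin((C1 + exp(8*c))/(C1 - exp(8*c)))/4


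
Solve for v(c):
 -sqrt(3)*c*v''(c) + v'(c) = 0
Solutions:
 v(c) = C1 + C2*c^(sqrt(3)/3 + 1)


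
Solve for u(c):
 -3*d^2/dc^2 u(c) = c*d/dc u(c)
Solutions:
 u(c) = C1 + C2*erf(sqrt(6)*c/6)


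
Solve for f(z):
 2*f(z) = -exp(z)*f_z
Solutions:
 f(z) = C1*exp(2*exp(-z))


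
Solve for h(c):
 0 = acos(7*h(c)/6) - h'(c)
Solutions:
 Integral(1/acos(7*_y/6), (_y, h(c))) = C1 + c


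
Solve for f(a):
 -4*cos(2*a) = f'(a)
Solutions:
 f(a) = C1 - 2*sin(2*a)


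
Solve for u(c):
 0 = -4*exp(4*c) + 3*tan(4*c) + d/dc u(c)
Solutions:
 u(c) = C1 + exp(4*c) + 3*log(cos(4*c))/4


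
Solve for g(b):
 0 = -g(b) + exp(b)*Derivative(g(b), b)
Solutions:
 g(b) = C1*exp(-exp(-b))


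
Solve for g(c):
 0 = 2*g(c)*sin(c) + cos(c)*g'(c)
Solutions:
 g(c) = C1*cos(c)^2


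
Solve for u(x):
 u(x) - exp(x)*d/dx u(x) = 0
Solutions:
 u(x) = C1*exp(-exp(-x))


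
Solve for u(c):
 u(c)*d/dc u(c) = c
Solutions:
 u(c) = -sqrt(C1 + c^2)
 u(c) = sqrt(C1 + c^2)


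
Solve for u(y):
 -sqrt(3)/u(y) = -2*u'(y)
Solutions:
 u(y) = -sqrt(C1 + sqrt(3)*y)
 u(y) = sqrt(C1 + sqrt(3)*y)


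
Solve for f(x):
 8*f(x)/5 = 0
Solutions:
 f(x) = 0


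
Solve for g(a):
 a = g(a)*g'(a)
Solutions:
 g(a) = -sqrt(C1 + a^2)
 g(a) = sqrt(C1 + a^2)


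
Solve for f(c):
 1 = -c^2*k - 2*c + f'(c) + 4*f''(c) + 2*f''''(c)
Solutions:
 f(c) = C1 + C2*exp(-6^(1/3)*c*(-(9 + sqrt(465))^(1/3) + 4*6^(1/3)/(9 + sqrt(465))^(1/3))/12)*sin(2^(1/3)*3^(1/6)*c*(2^(1/3)/(9 + sqrt(465))^(1/3) + 3^(2/3)*(9 + sqrt(465))^(1/3)/12)) + C3*exp(-6^(1/3)*c*(-(9 + sqrt(465))^(1/3) + 4*6^(1/3)/(9 + sqrt(465))^(1/3))/12)*cos(2^(1/3)*3^(1/6)*c*(2^(1/3)/(9 + sqrt(465))^(1/3) + 3^(2/3)*(9 + sqrt(465))^(1/3)/12)) + C4*exp(6^(1/3)*c*(-(9 + sqrt(465))^(1/3) + 4*6^(1/3)/(9 + sqrt(465))^(1/3))/6) + c^3*k/3 - 4*c^2*k + c^2 + 32*c*k - 7*c


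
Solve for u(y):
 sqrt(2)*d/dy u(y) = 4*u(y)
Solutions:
 u(y) = C1*exp(2*sqrt(2)*y)


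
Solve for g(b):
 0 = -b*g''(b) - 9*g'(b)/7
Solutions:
 g(b) = C1 + C2/b^(2/7)


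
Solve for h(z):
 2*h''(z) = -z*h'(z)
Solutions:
 h(z) = C1 + C2*erf(z/2)


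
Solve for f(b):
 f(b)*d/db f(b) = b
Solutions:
 f(b) = -sqrt(C1 + b^2)
 f(b) = sqrt(C1 + b^2)


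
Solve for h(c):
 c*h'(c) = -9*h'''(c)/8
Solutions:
 h(c) = C1 + Integral(C2*airyai(-2*3^(1/3)*c/3) + C3*airybi(-2*3^(1/3)*c/3), c)


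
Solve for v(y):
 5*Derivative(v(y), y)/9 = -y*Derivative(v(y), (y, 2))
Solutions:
 v(y) = C1 + C2*y^(4/9)


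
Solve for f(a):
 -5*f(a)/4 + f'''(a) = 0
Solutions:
 f(a) = C3*exp(10^(1/3)*a/2) + (C1*sin(10^(1/3)*sqrt(3)*a/4) + C2*cos(10^(1/3)*sqrt(3)*a/4))*exp(-10^(1/3)*a/4)


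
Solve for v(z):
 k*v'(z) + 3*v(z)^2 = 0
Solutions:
 v(z) = k/(C1*k + 3*z)


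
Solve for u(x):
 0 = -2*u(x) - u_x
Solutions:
 u(x) = C1*exp(-2*x)


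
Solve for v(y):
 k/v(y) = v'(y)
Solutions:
 v(y) = -sqrt(C1 + 2*k*y)
 v(y) = sqrt(C1 + 2*k*y)


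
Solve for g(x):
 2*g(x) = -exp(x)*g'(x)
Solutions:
 g(x) = C1*exp(2*exp(-x))


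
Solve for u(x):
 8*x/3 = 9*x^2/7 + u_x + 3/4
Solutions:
 u(x) = C1 - 3*x^3/7 + 4*x^2/3 - 3*x/4


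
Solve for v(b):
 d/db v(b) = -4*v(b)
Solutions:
 v(b) = C1*exp(-4*b)


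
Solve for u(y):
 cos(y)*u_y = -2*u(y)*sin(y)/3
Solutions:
 u(y) = C1*cos(y)^(2/3)


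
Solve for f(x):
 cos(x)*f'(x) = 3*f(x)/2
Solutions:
 f(x) = C1*(sin(x) + 1)^(3/4)/(sin(x) - 1)^(3/4)


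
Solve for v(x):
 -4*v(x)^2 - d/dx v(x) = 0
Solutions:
 v(x) = 1/(C1 + 4*x)


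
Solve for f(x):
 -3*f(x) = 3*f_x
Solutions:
 f(x) = C1*exp(-x)


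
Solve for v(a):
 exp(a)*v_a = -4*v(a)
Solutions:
 v(a) = C1*exp(4*exp(-a))


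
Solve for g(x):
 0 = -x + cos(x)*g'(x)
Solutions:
 g(x) = C1 + Integral(x/cos(x), x)


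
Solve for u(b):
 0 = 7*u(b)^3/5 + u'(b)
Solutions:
 u(b) = -sqrt(10)*sqrt(-1/(C1 - 7*b))/2
 u(b) = sqrt(10)*sqrt(-1/(C1 - 7*b))/2


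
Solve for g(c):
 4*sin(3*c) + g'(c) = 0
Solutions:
 g(c) = C1 + 4*cos(3*c)/3


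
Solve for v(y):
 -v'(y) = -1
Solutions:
 v(y) = C1 + y


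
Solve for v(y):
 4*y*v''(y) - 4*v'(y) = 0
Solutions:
 v(y) = C1 + C2*y^2


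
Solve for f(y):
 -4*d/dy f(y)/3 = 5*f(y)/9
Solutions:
 f(y) = C1*exp(-5*y/12)


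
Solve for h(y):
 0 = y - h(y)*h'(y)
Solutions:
 h(y) = -sqrt(C1 + y^2)
 h(y) = sqrt(C1 + y^2)


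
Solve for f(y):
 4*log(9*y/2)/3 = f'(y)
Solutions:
 f(y) = C1 + 4*y*log(y)/3 - 4*y/3 - 4*y*log(2)/3 + 8*y*log(3)/3


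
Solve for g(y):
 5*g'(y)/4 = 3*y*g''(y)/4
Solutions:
 g(y) = C1 + C2*y^(8/3)


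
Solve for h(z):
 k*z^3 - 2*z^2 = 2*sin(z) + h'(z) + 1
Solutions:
 h(z) = C1 + k*z^4/4 - 2*z^3/3 - z + 2*cos(z)


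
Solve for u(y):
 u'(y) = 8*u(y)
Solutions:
 u(y) = C1*exp(8*y)


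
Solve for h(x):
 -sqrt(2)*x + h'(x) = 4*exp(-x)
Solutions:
 h(x) = C1 + sqrt(2)*x^2/2 - 4*exp(-x)


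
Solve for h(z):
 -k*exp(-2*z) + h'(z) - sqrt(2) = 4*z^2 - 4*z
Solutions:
 h(z) = C1 - k*exp(-2*z)/2 + 4*z^3/3 - 2*z^2 + sqrt(2)*z


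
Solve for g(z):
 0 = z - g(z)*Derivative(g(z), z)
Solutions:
 g(z) = -sqrt(C1 + z^2)
 g(z) = sqrt(C1 + z^2)


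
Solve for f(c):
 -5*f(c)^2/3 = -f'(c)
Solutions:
 f(c) = -3/(C1 + 5*c)


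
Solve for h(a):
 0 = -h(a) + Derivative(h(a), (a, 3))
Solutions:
 h(a) = C3*exp(a) + (C1*sin(sqrt(3)*a/2) + C2*cos(sqrt(3)*a/2))*exp(-a/2)


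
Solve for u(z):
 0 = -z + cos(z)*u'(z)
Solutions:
 u(z) = C1 + Integral(z/cos(z), z)


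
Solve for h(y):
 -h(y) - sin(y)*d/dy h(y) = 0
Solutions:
 h(y) = C1*sqrt(cos(y) + 1)/sqrt(cos(y) - 1)


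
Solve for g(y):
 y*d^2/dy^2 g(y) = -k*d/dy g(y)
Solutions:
 g(y) = C1 + y^(1 - re(k))*(C2*sin(log(y)*Abs(im(k))) + C3*cos(log(y)*im(k)))


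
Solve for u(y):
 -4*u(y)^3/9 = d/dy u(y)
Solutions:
 u(y) = -3*sqrt(2)*sqrt(-1/(C1 - 4*y))/2
 u(y) = 3*sqrt(2)*sqrt(-1/(C1 - 4*y))/2


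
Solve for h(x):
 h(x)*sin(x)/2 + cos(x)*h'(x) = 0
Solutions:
 h(x) = C1*sqrt(cos(x))


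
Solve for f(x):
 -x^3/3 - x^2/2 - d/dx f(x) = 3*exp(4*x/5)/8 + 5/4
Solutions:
 f(x) = C1 - x^4/12 - x^3/6 - 5*x/4 - 15*exp(4*x/5)/32


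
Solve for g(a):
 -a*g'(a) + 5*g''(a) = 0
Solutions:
 g(a) = C1 + C2*erfi(sqrt(10)*a/10)


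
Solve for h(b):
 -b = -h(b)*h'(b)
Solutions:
 h(b) = -sqrt(C1 + b^2)
 h(b) = sqrt(C1 + b^2)


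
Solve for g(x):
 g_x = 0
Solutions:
 g(x) = C1


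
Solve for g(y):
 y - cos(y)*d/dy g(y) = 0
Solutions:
 g(y) = C1 + Integral(y/cos(y), y)


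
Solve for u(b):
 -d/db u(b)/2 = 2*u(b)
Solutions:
 u(b) = C1*exp(-4*b)


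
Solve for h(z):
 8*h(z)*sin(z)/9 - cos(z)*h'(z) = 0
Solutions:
 h(z) = C1/cos(z)^(8/9)


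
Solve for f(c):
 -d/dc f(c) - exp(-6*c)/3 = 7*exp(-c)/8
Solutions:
 f(c) = C1 + 7*exp(-c)/8 + exp(-6*c)/18


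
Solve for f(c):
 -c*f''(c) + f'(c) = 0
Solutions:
 f(c) = C1 + C2*c^2


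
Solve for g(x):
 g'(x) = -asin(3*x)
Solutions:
 g(x) = C1 - x*asin(3*x) - sqrt(1 - 9*x^2)/3


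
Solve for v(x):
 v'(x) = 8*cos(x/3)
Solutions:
 v(x) = C1 + 24*sin(x/3)


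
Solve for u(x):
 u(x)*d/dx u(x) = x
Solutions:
 u(x) = -sqrt(C1 + x^2)
 u(x) = sqrt(C1 + x^2)


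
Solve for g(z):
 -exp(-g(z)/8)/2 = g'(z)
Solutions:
 g(z) = 8*log(C1 - z/16)


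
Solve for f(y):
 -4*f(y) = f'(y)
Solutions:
 f(y) = C1*exp(-4*y)


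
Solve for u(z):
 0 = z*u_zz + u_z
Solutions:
 u(z) = C1 + C2*log(z)


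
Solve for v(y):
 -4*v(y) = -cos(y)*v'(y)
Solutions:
 v(y) = C1*(sin(y)^2 + 2*sin(y) + 1)/(sin(y)^2 - 2*sin(y) + 1)


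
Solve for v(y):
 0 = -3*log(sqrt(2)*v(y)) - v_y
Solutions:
 2*Integral(1/(2*log(_y) + log(2)), (_y, v(y)))/3 = C1 - y


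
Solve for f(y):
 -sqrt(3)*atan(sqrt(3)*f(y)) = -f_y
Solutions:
 Integral(1/atan(sqrt(3)*_y), (_y, f(y))) = C1 + sqrt(3)*y


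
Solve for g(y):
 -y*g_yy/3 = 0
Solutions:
 g(y) = C1 + C2*y


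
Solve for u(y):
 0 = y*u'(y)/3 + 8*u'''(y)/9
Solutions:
 u(y) = C1 + Integral(C2*airyai(-3^(1/3)*y/2) + C3*airybi(-3^(1/3)*y/2), y)


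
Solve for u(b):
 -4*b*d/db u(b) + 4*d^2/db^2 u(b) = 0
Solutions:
 u(b) = C1 + C2*erfi(sqrt(2)*b/2)


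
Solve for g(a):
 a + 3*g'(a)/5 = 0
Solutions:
 g(a) = C1 - 5*a^2/6


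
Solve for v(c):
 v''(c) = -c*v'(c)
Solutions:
 v(c) = C1 + C2*erf(sqrt(2)*c/2)


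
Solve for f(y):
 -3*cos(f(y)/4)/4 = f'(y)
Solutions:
 3*y/4 - 2*log(sin(f(y)/4) - 1) + 2*log(sin(f(y)/4) + 1) = C1


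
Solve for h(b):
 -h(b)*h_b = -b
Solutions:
 h(b) = -sqrt(C1 + b^2)
 h(b) = sqrt(C1 + b^2)


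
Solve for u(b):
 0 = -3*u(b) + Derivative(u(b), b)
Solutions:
 u(b) = C1*exp(3*b)


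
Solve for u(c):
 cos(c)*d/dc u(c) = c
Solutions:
 u(c) = C1 + Integral(c/cos(c), c)


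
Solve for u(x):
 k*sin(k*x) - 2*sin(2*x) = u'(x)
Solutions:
 u(x) = C1 + cos(2*x) - cos(k*x)


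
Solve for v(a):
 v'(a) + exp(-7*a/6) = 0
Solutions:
 v(a) = C1 + 6*exp(-7*a/6)/7
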